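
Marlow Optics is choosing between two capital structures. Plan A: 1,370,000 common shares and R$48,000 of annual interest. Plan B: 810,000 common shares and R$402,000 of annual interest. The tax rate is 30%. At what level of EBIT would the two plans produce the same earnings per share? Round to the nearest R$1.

R$914,036

At indifference, (EBIT − 48,000)(1 − t)/1,370,000 = (EBIT − 402,000)(1 − t)/810,000.
Cancelling (1 − t) and cross-multiplying: 810,000·(EBIT − 48,000) = 1,370,000·(EBIT − 402,000).
EBIT × (1,370,000 − 810,000) = 402,000 × 1,370,000 − 48,000 × 810,000 = 511,860,000,000, so EBIT = 511,860,000,000 ÷ 560,000 = 914,035.71.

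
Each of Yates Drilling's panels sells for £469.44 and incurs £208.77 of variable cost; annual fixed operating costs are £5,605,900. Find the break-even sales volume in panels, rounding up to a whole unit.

21,506 panels

Contribution margin per unit = £469.44 − £208.77 = £260.67.
Units to break even: £5,605,900 ÷ £260.67 = 21,505.74, rounded up to 21,506.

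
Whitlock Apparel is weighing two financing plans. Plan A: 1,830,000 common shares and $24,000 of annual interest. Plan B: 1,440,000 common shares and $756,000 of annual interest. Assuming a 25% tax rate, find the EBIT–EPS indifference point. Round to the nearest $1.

$3,458,769

Set EPS_A = EPS_B: (EBIT − $24,000)(1 − 0.25) ÷ 1,830,000 = (EBIT − $756,000)(1 − 0.25) ÷ 1,440,000.
Cancelling (1 − t) and cross-multiplying: 1,440,000·(EBIT − 24,000) = 1,830,000·(EBIT − 756,000).
Solving, EBIT = (756,000·1,830,000 − 24,000·1,440,000) / (1,830,000 − 1,440,000) = 1,348,920,000,000 / 390,000 = 3,458,769.23.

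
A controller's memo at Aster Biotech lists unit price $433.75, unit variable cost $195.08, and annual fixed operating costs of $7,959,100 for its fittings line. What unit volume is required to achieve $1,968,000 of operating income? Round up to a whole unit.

Each unit contributes $433.75 − $195.08 = $238.67.
Need Q such that Q × $238.67 − $7,959,100 = $1,968,000, i.e. Q = $9,927,100 / $238.67 = 41,593.41 → 41,594.

41,594 fittings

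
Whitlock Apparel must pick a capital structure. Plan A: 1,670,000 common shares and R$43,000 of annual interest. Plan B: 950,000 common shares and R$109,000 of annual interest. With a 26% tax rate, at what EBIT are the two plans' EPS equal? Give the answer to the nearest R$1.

R$196,083

Set EPS_A = EPS_B: (EBIT − R$43,000)(1 − 0.26) ÷ 1,670,000 = (EBIT − R$109,000)(1 − 0.26) ÷ 950,000.
Cancelling (1 − t) and cross-multiplying: 950,000·(EBIT − 43,000) = 1,670,000·(EBIT − 109,000).
Solving, EBIT = (109,000·1,670,000 − 43,000·950,000) / (1,670,000 − 950,000) = 141,180,000,000 / 720,000 = 196,083.33.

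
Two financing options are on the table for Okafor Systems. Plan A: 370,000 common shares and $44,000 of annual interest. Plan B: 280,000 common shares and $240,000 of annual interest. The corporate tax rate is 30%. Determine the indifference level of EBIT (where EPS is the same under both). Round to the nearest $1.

$849,778

Set EPS_A = EPS_B: (EBIT − $44,000)(1 − 0.30) ÷ 370,000 = (EBIT − $240,000)(1 − 0.30) ÷ 280,000.
The (1 − t) factor cancels: (EBIT − 44,000) × 280,000 = (EBIT − 240,000) × 370,000.
EBIT × (370,000 − 280,000) = 240,000 × 370,000 − 44,000 × 280,000 = 76,480,000,000, so EBIT = 76,480,000,000 ÷ 90,000 = 849,777.78.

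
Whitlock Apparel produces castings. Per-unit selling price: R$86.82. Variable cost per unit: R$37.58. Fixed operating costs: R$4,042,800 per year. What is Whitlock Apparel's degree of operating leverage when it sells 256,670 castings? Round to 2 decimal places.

Total contribution margin = 256,670 × R$49.24 = R$12,638,430.80.
Operating income = contribution − fixed costs = R$12,638,430.80 − R$4,042,800 = R$8,595,630.80.
So DOL = total CM / EBIT = R$12,638,430.80 / R$8,595,630.80 = 1.4703.

1.47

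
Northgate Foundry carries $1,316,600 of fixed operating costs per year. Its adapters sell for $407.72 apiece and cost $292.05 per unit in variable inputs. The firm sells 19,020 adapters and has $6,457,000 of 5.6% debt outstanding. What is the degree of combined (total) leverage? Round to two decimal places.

Contribution at this volume is 19,020 × $115.67 = $2,200,043.40.
Subtracting fixed costs: EBIT = $2,200,043.40 − $1,316,600 = $883,443.40. Interest = $361,592.00.
DOL = $2,200,043.40 ÷ $883,443.40 = 2.4903; DFL = $883,443.40 ÷ $521,851.40 = 1.6929.
DCL = DOL × DFL = 2.4903 × 1.6929 = 4.2158.

4.22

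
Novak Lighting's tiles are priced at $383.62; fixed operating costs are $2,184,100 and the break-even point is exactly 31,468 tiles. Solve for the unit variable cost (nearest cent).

Contribution per unit must be FC / Q = $2,184,100 / 31,468 = $69.4070.
Hence VC = price − CM = $383.62 − $69.4070 = $314.21.

$314.21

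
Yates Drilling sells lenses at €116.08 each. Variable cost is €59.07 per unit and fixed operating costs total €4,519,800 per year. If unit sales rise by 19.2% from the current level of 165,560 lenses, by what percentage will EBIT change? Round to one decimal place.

Contribution at this volume is 165,560 × €57.01 = €9,438,575.60.
Subtracting fixed costs: EBIT = €9,438,575.60 − €4,519,800 = €4,918,775.60.
So DOL = total CM / EBIT = €9,438,575.60 / €4,918,775.60 = 1.9189.
%ΔEBIT = DOL × %ΔSales = 1.9189 × +19.2% = +36.8%.

+36.8%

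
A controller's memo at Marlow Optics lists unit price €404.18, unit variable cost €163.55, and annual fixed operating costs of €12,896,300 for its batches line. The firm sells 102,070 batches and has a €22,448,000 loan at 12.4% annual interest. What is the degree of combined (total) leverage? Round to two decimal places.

2.77

At 102,070 units, contribution = 102,070 × €240.63 = €24,561,104.10.
Subtracting fixed costs: EBIT = €24,561,104.10 − €12,896,300 = €11,664,804.10. Interest = €2,783,552.00, so EBIT − I = €8,881,252.10.
DCL = contribution ÷ (EBIT − I) = €24,561,104.10 ÷ €8,881,252.10 = 2.7655.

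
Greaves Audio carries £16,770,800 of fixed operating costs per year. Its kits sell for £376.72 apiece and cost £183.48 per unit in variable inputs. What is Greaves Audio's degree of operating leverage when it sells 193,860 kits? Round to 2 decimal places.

1.81

Total contribution margin = 193,860 × £193.24 = £37,461,506.40.
EBIT = £37,461,506.40 − £16,770,800 = £20,690,706.40.
So DOL = total CM / EBIT = £37,461,506.40 / £20,690,706.40 = 1.8105.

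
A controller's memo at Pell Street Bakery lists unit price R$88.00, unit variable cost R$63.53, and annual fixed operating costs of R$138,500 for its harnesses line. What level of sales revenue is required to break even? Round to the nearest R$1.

CM per unit = R$88.00 − R$63.53 = R$24.47; CM ratio = R$24.47 / R$88.00 = 0.2781.
Break-even sales = FC ÷ CM ratio = R$138,500 × R$88.00 / R$24.47 = R$498,079.

R$498,079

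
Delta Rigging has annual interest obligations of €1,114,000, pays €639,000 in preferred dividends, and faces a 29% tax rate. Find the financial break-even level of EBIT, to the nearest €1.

€2,014,000

Preferred dividends are paid after tax, so their pre-tax equivalent is €639,000 ÷ (1 − 0.29) = €900,000.00.
EPS = 0 when EBIT covers interest plus the pre-tax preferred burden: €1,114,000 + €900,000.00 = €2,014,000.00.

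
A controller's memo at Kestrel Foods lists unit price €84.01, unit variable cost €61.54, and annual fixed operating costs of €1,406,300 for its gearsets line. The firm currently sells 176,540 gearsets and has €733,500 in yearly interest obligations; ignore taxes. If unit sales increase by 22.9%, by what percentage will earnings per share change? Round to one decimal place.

+49.7%

Total contribution margin = 176,540 × €22.47 = €3,966,853.80.
Subtracting fixed costs: EBIT = €3,966,853.80 − €1,406,300 = €2,560,553.80.
After interest of €733,500.00, pre-tax earnings = €1,827,053.80.
Degree of combined leverage = contribution ÷ (EBIT − I) = €3,966,853.80 ÷ €1,827,053.80 = 2.1712.
EPS therefore changes by 2.1712 × (+22.9%) = +49.7%.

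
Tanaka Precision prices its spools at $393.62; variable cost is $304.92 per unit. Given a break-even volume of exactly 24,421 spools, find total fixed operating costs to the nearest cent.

Contribution margin per unit = $393.62 − $304.92 = $88.70.
Fixed costs = break-even units × CM = 24,421 × $88.70 = $2,166,142.70.

$2,166,142.70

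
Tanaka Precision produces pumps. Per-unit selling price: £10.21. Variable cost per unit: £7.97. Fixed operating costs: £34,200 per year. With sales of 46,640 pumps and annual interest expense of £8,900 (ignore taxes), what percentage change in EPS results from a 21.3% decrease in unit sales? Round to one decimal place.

-36.3%

Contribution at this volume is 46,640 × £2.24 = £104,473.60.
Subtracting fixed costs: EBIT = £104,473.60 − £34,200 = £70,273.60.
Interest = £8,900.00, so EBIT − I = £61,373.60.
Degree of combined leverage = contribution ÷ (EBIT − I) = £104,473.60 ÷ £61,373.60 = 1.7023.
EPS therefore changes by 1.7023 × (-21.3%) = -36.3%.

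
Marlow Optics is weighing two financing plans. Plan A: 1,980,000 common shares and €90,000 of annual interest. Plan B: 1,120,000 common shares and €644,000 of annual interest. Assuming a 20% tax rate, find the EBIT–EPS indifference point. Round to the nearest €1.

€1,365,488

Set EPS_A = EPS_B: (EBIT − €90,000)(1 − 0.20) ÷ 1,980,000 = (EBIT − €644,000)(1 − 0.20) ÷ 1,120,000.
Cancelling (1 − t) and cross-multiplying: 1,120,000·(EBIT − 90,000) = 1,980,000·(EBIT − 644,000).
EBIT × (1,980,000 − 1,120,000) = 644,000 × 1,980,000 − 90,000 × 1,120,000 = 1,174,320,000,000, so EBIT = 1,174,320,000,000 ÷ 860,000 = 1,365,488.37.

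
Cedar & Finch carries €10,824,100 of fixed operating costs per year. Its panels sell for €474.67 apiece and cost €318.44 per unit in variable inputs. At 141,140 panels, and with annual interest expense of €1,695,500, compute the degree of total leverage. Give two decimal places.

Total contribution margin = 141,140 × €156.23 = €22,050,302.20.
Operating income = contribution − fixed costs = €22,050,302.20 − €10,824,100 = €11,226,202.20. Interest = €1,695,500.00.
DOL = €22,050,302.20 ÷ €11,226,202.20 = 1.9642; DFL = €11,226,202.20 ÷ €9,530,702.20 = 1.1779.
Combined leverage = 1.9642 × 1.1779 = 2.3136.

2.31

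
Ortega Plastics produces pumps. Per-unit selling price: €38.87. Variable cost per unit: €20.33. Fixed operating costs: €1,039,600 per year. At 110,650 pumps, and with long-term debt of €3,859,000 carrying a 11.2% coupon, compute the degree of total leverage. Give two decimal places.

3.54

Total contribution margin = 110,650 × €18.54 = €2,051,451.00.
EBIT = €2,051,451.00 − €1,039,600 = €1,011,851.00. Interest = €432,208.00, so EBIT − I = €579,643.00.
Degree of total leverage = total CM / (EBIT − interest) = €2,051,451.00 / €579,643.00 = 3.5392.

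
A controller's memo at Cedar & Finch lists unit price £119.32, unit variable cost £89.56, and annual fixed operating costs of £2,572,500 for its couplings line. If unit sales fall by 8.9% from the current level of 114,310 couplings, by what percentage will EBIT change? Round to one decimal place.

-36.5%

Total contribution margin = 114,310 × £29.76 = £3,401,865.60.
EBIT = £3,401,865.60 − £2,572,500 = £829,365.60.
So DOL = total CM / EBIT = £3,401,865.60 / £829,365.60 = 4.1018.
%ΔEBIT = DOL × %ΔSales = 4.1018 × -8.9% = -36.5%.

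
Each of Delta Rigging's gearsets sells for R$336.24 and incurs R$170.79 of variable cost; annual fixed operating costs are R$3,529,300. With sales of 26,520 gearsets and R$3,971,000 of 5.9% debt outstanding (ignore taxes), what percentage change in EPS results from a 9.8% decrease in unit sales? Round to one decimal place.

-68.9%

Total contribution margin = 26,520 × R$165.45 = R$4,387,734.00.
EBIT = R$4,387,734.00 − R$3,529,300 = R$858,434.00.
After interest of R$234,289.00, pre-tax earnings = R$624,145.00.
DCL = total CM / (EBIT − I) = R$4,387,734.00 / R$624,145.00 = 7.0300.
%ΔEPS = DCL × %ΔSales = 7.0300 × -9.8% = -68.9%.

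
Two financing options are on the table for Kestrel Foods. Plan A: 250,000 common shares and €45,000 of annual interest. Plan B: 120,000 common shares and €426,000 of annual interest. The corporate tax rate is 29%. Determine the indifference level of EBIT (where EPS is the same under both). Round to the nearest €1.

Set EPS_A = EPS_B: (EBIT − €45,000)(1 − 0.29) ÷ 250,000 = (EBIT − €426,000)(1 − 0.29) ÷ 120,000.
The (1 − t) factor cancels: (EBIT − 45,000) × 120,000 = (EBIT − 426,000) × 250,000.
Solving, EBIT = (426,000·250,000 − 45,000·120,000) / (250,000 − 120,000) = 101,100,000,000 / 130,000 = 777,692.31.

€777,692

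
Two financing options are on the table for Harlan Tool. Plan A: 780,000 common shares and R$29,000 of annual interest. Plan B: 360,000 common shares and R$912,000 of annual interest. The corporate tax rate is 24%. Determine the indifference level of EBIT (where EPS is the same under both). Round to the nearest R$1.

Set EPS_A = EPS_B: (EBIT − R$29,000)(1 − 0.24) ÷ 780,000 = (EBIT − R$912,000)(1 − 0.24) ÷ 360,000.
The (1 − t) factor cancels: (EBIT − 29,000) × 360,000 = (EBIT − 912,000) × 780,000.
Solving, EBIT = (912,000·780,000 − 29,000·360,000) / (780,000 − 360,000) = 700,920,000,000 / 420,000 = 1,668,857.14.

R$1,668,857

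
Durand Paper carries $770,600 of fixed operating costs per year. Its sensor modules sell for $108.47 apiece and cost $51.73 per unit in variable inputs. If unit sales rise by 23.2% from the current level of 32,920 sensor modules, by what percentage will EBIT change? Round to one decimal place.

At 32,920 units, contribution = 32,920 × $56.74 = $1,867,880.80.
Operating income = contribution − fixed costs = $1,867,880.80 − $770,600 = $1,097,280.80.
So DOL = total CM / EBIT = $1,867,880.80 / $1,097,280.80 = 1.7023.
%ΔEBIT = DOL × %ΔSales = 1.7023 × +23.2% = +39.5%.

+39.5%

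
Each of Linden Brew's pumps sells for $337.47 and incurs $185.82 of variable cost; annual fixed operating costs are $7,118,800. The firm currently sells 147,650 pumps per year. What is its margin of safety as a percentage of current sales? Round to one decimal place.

Each unit contributes $337.47 − $185.82 = $151.65. Break-even units = $7,118,800 ÷ $151.65 = 46,942.30; break-even revenue = 46,942.30 × $337.47 = $15,841,618.44.
Current sales = 147,650 × $337.47 = $49,827,445.50.
Margin of safety = ($49,827,445.50 − $15,841,618.44) ÷ $49,827,445.50 = 68.2%.

68.2%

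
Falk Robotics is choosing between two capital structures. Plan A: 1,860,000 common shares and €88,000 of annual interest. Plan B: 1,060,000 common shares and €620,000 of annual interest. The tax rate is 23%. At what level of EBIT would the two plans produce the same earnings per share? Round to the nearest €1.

€1,324,900

Set EPS_A = EPS_B: (EBIT − €88,000)(1 − 0.23) ÷ 1,860,000 = (EBIT − €620,000)(1 − 0.23) ÷ 1,060,000.
Cancelling (1 − t) and cross-multiplying: 1,060,000·(EBIT − 88,000) = 1,860,000·(EBIT − 620,000).
Solving, EBIT = (620,000·1,860,000 − 88,000·1,060,000) / (1,860,000 − 1,060,000) = 1,059,920,000,000 / 800,000 = 1,324,900.00.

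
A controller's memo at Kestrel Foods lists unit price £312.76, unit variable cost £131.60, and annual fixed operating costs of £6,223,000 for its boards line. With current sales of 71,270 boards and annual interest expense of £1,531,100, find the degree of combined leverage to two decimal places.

Total contribution margin = 71,270 × £181.16 = £12,911,273.20.
Operating income = contribution − fixed costs = £12,911,273.20 − £6,223,000 = £6,688,273.20. Interest = £1,531,100.00.
DOL = £12,911,273.20 ÷ £6,688,273.20 = 1.9304; DFL = £6,688,273.20 ÷ £5,157,173.20 = 1.2969.
DCL = DOL × DFL = 1.9304 × 1.2969 = 2.5035.

2.50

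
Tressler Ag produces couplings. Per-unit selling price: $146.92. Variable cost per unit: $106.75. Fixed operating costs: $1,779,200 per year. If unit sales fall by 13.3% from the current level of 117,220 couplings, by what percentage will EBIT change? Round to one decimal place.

At 117,220 units, contribution = 117,220 × $40.17 = $4,708,727.40.
EBIT = $4,708,727.40 − $1,779,200 = $2,929,527.40.
So DOL = total CM / EBIT = $4,708,727.40 / $2,929,527.40 = 1.6073.
Operating income changes by 1.6073 × -13.3% = -21.4%.

-21.4%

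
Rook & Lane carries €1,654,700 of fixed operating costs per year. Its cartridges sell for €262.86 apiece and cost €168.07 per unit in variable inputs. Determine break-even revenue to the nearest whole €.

Contribution margin per unit = €262.86 − €168.07 = €94.79, a CM ratio of €94.79 ÷ €262.86 = 0.3606.
Break-even revenue = fixed costs × price ÷ CM = €1,654,700 × €262.86 ÷ €94.79 = €4,588,611.

€4,588,611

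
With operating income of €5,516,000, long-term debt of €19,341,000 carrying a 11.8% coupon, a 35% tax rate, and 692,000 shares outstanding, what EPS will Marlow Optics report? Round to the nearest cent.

€3.04

Pre-tax income = €5,516,000 − €2,282,238.00 = €3,233,762.00.
Net income = €3,233,762.00 × (1 − 0.35) = €2,101,945.30.
EPS = €2,101,945.30 ÷ 692,000 = €3.04.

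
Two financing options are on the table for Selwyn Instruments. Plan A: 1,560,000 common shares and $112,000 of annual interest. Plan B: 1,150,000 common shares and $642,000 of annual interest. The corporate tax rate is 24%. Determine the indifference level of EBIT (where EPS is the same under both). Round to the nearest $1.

$2,128,585

At indifference, (EBIT − 112,000)(1 − t)/1,560,000 = (EBIT − 642,000)(1 − t)/1,150,000.
Cancelling (1 − t) and cross-multiplying: 1,150,000·(EBIT − 112,000) = 1,560,000·(EBIT − 642,000).
EBIT × (1,560,000 − 1,150,000) = 642,000 × 1,560,000 − 112,000 × 1,150,000 = 872,720,000,000, so EBIT = 872,720,000,000 ÷ 410,000 = 2,128,585.37.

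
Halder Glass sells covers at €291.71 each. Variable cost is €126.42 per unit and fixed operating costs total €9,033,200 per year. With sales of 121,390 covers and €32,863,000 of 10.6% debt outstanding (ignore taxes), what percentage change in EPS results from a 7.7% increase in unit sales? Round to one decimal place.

+20.5%

Contribution at this volume is 121,390 × €165.29 = €20,064,553.10.
EBIT = €20,064,553.10 − €9,033,200 = €11,031,353.10.
After interest of €3,483,478.00, pre-tax earnings = €7,547,875.10.
Degree of combined leverage = contribution ÷ (EBIT − I) = €20,064,553.10 ÷ €7,547,875.10 = 2.6583.
%ΔEPS = DCL × %ΔSales = 2.6583 × +7.7% = +20.5%.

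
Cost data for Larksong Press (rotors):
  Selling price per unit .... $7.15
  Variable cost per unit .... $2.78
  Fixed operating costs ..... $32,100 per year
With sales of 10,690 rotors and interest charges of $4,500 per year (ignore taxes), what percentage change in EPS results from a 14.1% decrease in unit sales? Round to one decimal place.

Contribution at this volume is 10,690 × $4.37 = $46,715.30.
Subtracting fixed costs: EBIT = $46,715.30 − $32,100 = $14,615.30.
Interest = $4,500.00, so EBIT − I = $10,115.30.
Degree of combined leverage = contribution ÷ (EBIT − I) = $46,715.30 ÷ $10,115.30 = 4.6183.
EPS therefore changes by 4.6183 × (-14.1%) = -65.1%.

-65.1%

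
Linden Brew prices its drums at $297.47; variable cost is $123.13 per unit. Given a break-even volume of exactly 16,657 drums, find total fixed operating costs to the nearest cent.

$2,903,981.38

Each unit contributes $297.47 − $123.13 = $174.34.
Since BE = FC / CM, FC = 16,657 × $174.34 = $2,903,981.38.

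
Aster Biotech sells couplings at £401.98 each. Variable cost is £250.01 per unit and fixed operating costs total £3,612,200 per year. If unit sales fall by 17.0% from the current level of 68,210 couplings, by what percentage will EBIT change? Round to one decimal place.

-26.1%

At 68,210 units, contribution = 68,210 × £151.97 = £10,365,873.70.
EBIT = £10,365,873.70 − £3,612,200 = £6,753,673.70.
DOL = contribution ÷ EBIT = £10,365,873.70 ÷ £6,753,673.70 = 1.5348.
Operating income changes by 1.5348 × -17.0% = -26.1%.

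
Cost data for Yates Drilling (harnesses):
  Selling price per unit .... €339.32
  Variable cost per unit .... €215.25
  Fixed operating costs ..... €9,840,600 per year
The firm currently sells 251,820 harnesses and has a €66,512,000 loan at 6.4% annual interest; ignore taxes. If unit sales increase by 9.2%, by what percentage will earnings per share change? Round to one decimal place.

Contribution at this volume is 251,820 × €124.07 = €31,243,307.40.
EBIT = €31,243,307.40 − €9,840,600 = €21,402,707.40.
Interest = €4,256,768.00, so EBIT − I = €17,145,939.40.
Degree of combined leverage = contribution ÷ (EBIT − I) = €31,243,307.40 ÷ €17,145,939.40 = 1.8222.
%ΔEPS = DCL × %ΔSales = 1.8222 × +9.2% = +16.8%.

+16.8%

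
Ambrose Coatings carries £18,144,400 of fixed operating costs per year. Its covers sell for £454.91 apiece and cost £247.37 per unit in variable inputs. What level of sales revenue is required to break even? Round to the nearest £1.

CM per unit = £454.91 − £247.37 = £207.54; CM ratio = £207.54 / £454.91 = 0.4562.
Break-even sales = FC ÷ CM ratio = £18,144,400 × £454.91 / £207.54 = £39,770,979.

£39,770,979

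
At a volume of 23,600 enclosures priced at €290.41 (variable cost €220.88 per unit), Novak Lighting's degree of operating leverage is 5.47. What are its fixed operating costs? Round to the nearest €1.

At 23,600 units, contribution = 23,600 × €69.53 = €1,640,908.00.
DOL = contribution / EBIT, so EBIT = €1,640,908.00 / 5.47 = €299,983.18.
Fixed costs = CM − EBIT = €1,640,908.00 − €299,983.18 = €1,340,925.

€1,340,925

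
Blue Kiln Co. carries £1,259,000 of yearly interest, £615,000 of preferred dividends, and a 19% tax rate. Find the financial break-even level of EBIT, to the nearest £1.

£2,018,259

Grossing the preferred dividend up to pre-tax terms: £615,000 / (1 − 0.19) = £759,259.26.
Financial break-even EBIT = interest + D_p ÷ (1 − t) = £1,259,000 + £759,259.26 = £2,018,259.26.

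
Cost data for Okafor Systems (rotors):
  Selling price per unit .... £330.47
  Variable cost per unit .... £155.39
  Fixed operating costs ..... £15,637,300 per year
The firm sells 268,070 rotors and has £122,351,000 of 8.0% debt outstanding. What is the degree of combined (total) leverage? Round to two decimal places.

2.18

Total contribution margin = 268,070 × £175.08 = £46,933,695.60.
Subtracting fixed costs: EBIT = £46,933,695.60 − £15,637,300 = £31,296,395.60. Interest = £9,788,080.00, so EBIT − I = £21,508,315.60.
Degree of total leverage = total CM / (EBIT − interest) = £46,933,695.60 / £21,508,315.60 = 2.1821.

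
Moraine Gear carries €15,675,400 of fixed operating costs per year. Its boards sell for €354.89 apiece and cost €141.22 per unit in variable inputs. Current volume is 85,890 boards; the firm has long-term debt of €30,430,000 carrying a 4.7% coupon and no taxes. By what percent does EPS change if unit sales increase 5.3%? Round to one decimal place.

Total contribution margin = 85,890 × €213.67 = €18,352,116.30.
Operating income = contribution − fixed costs = €18,352,116.30 − €15,675,400 = €2,676,716.30.
Interest = €1,430,210.00, so EBIT − I = €1,246,506.30.
Degree of combined leverage = contribution ÷ (EBIT − I) = €18,352,116.30 ÷ €1,246,506.30 = 14.7228.
EPS therefore changes by 14.7228 × (+5.3%) = +78.0%.

+78.0%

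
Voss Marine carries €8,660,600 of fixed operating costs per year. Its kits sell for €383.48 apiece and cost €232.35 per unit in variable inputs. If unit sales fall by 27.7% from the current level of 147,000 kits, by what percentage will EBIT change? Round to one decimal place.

-45.4%

Total contribution margin = 147,000 × €151.13 = €22,216,110.00.
Subtracting fixed costs: EBIT = €22,216,110.00 − €8,660,600 = €13,555,510.00.
So DOL = total CM / EBIT = €22,216,110.00 / €13,555,510.00 = 1.6389.
So EBIT moves 1.6389 × (-27.7%) = -45.4%.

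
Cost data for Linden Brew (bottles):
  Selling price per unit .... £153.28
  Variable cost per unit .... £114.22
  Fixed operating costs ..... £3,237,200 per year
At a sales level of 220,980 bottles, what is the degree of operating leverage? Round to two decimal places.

At 220,980 units, contribution = 220,980 × £39.06 = £8,631,478.80.
Operating income = contribution − fixed costs = £8,631,478.80 − £3,237,200 = £5,394,278.80.
DOL = contribution ÷ EBIT = £8,631,478.80 ÷ £5,394,278.80 = 1.6001.

1.60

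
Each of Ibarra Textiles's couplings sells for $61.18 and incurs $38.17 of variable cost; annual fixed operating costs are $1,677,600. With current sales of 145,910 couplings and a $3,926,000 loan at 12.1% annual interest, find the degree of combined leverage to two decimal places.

2.79

At 145,910 units, contribution = 145,910 × $23.01 = $3,357,389.10.
EBIT = $3,357,389.10 − $1,677,600 = $1,679,789.10. Interest = $475,046.00.
DOL = $3,357,389.10 ÷ $1,679,789.10 = 1.9987; DFL = $1,679,789.10 ÷ $1,204,743.10 = 1.3943.
DCL = DOL × DFL = 1.9987 × 1.3943 = 2.7868.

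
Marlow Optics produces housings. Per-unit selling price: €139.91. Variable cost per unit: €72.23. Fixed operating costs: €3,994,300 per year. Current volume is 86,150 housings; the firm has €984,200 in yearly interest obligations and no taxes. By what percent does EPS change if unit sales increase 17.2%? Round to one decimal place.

+117.7%

At 86,150 units, contribution = 86,150 × €67.68 = €5,830,632.00.
Operating income = contribution − fixed costs = €5,830,632.00 − €3,994,300 = €1,836,332.00.
Interest = €984,200.00, so EBIT − I = €852,132.00.
DCL = total CM / (EBIT − I) = €5,830,632.00 / €852,132.00 = 6.8424.
%ΔEPS = DCL × %ΔSales = 6.8424 × +17.2% = +117.7%.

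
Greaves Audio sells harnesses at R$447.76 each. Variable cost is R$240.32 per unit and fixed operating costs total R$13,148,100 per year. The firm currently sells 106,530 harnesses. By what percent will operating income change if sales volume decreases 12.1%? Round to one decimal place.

-29.9%

Total contribution margin = 106,530 × R$207.44 = R$22,098,583.20.
Operating income = contribution − fixed costs = R$22,098,583.20 − R$13,148,100 = R$8,950,483.20.
So DOL = total CM / EBIT = R$22,098,583.20 / R$8,950,483.20 = 2.4690.
Operating income changes by 2.4690 × -12.1% = -29.9%.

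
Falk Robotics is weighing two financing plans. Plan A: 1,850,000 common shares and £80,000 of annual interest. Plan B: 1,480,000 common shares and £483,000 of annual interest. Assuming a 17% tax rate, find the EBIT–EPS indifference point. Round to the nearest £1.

At indifference, (EBIT − 80,000)(1 − t)/1,850,000 = (EBIT − 483,000)(1 − t)/1,480,000.
The (1 − t) factor cancels: (EBIT − 80,000) × 1,480,000 = (EBIT − 483,000) × 1,850,000.
Solving, EBIT = (483,000·1,850,000 − 80,000·1,480,000) / (1,850,000 − 1,480,000) = 775,150,000,000 / 370,000 = 2,095,000.00.

£2,095,000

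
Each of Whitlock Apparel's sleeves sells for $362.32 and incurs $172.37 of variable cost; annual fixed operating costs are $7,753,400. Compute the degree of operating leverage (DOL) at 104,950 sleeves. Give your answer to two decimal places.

1.64

At 104,950 units, contribution = 104,950 × $189.95 = $19,935,252.50.
Operating income = contribution − fixed costs = $19,935,252.50 − $7,753,400 = $12,181,852.50.
Degree of operating leverage = $19,935,252.50 / $12,181,852.50 = 1.6365.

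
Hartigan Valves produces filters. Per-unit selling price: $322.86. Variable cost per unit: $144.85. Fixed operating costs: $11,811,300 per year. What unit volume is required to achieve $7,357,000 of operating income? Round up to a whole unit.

Contribution margin per unit = $322.86 − $144.85 = $178.01.
Required volume = (fixed costs + target profit) ÷ CM = ($11,811,300 + $7,357,000) ÷ $178.01 = 107,681.03, so 107,682 filters.

107,682 filters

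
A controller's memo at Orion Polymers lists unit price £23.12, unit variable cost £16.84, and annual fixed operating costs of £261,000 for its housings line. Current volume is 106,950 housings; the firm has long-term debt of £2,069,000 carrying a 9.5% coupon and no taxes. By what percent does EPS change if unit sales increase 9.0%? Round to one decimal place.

Contribution at this volume is 106,950 × £6.28 = £671,646.00.
EBIT = £671,646.00 − £261,000 = £410,646.00.
After interest of £196,555.00, pre-tax earnings = £214,091.00.
DCL = total CM / (EBIT − I) = £671,646.00 / £214,091.00 = 3.1372.
%ΔEPS = DCL × %ΔSales = 3.1372 × +9.0% = +28.2%.

+28.2%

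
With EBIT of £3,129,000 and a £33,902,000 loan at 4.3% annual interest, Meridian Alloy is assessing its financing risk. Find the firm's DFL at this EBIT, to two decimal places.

1.87

Interest = £1,457,786.00.
DFL = EBIT ÷ (EBIT − I) = £3,129,000 ÷ (£3,129,000 − £1,457,786.00) = £3,129,000 ÷ £1,671,214.00 = 1.8723.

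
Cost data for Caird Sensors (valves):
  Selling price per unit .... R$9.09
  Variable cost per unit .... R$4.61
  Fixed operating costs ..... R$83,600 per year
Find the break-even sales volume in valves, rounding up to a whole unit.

Contribution margin per unit = R$9.09 − R$4.61 = R$4.48.
Break-even volume = fixed costs ÷ CM per unit = R$83,600 ÷ R$4.48 = 18,660.71, so 18,661 valves.

18,661 valves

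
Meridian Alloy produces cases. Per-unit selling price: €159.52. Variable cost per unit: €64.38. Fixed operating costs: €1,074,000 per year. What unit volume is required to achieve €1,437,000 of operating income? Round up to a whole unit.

Unit CM = price − variable cost = €159.52 − €64.38 = €95.14.
Units = (FC + target) / CM = (€1,074,000 + €1,437,000) / €95.14 = 26,392.68, so 26,393 cases.

26,393 cases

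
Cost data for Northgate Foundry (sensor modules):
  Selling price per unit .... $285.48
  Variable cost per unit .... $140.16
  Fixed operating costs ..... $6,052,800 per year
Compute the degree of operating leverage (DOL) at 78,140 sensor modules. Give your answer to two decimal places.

2.14

Contribution at this volume is 78,140 × $145.32 = $11,355,304.80.
Operating income = contribution − fixed costs = $11,355,304.80 − $6,052,800 = $5,302,504.80.
DOL = contribution ÷ EBIT = $11,355,304.80 ÷ $5,302,504.80 = 2.1415.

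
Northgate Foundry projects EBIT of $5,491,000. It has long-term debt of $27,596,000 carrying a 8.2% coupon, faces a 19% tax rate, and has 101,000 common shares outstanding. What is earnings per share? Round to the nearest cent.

$25.89

Pre-tax income = $5,491,000 − $2,262,872.00 = $3,228,128.00.
After tax at 19%: net income = $3,228,128.00 × 0.81 = $2,614,783.68.
Per share: $2,614,783.68 / 101,000 shares = $25.89.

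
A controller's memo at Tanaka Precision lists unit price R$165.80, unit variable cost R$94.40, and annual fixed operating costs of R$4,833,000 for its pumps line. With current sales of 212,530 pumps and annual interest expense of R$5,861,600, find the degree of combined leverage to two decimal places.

3.39

Total contribution margin = 212,530 × R$71.40 = R$15,174,642.00.
EBIT = R$15,174,642.00 − R$4,833,000 = R$10,341,642.00. Interest = R$5,861,600.00, so EBIT − I = R$4,480,042.00.
Degree of total leverage = total CM / (EBIT − interest) = R$15,174,642.00 / R$4,480,042.00 = 3.3872.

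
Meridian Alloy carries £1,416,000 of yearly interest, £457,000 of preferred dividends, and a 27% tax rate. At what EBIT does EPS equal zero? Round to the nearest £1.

£2,042,027

Grossing the preferred dividend up to pre-tax terms: £457,000 / (1 − 0.27) = £626,027.40.
Financial break-even EBIT = interest + D_p ÷ (1 − t) = £1,416,000 + £626,027.40 = £2,042,027.40.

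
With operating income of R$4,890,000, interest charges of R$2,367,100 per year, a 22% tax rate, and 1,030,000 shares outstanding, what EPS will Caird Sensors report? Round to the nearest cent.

R$1.91

Interest = R$2,367,100.00, so EBT = R$4,890,000 − R$2,367,100.00 = R$2,522,900.00.
After tax at 22%: net income = R$2,522,900.00 × 0.78 = R$1,967,862.00.
Per share: R$1,967,862.00 / 1,030,000 shares = R$1.91.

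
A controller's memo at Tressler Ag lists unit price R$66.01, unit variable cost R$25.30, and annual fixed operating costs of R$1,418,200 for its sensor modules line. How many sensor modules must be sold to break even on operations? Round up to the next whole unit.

Unit CM = price − variable cost = R$66.01 − R$25.30 = R$40.71.
Break-even Q = R$1,418,200 / R$40.71 = 34,836.65 → 34,837 sensor modules.

34,837 sensor modules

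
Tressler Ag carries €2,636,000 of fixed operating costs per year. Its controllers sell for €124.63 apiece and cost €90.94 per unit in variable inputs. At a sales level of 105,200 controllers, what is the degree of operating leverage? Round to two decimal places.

3.90

Contribution at this volume is 105,200 × €33.69 = €3,544,188.00.
Subtracting fixed costs: EBIT = €3,544,188.00 − €2,636,000 = €908,188.00.
DOL = contribution ÷ EBIT = €3,544,188.00 ÷ €908,188.00 = 3.9025.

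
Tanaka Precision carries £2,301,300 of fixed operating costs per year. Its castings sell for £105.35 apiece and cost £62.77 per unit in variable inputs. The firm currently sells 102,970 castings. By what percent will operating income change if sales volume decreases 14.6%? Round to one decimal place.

-30.7%

At 102,970 units, contribution = 102,970 × £42.58 = £4,384,462.60.
Operating income = contribution − fixed costs = £4,384,462.60 − £2,301,300 = £2,083,162.60.
So DOL = total CM / EBIT = £4,384,462.60 / £2,083,162.60 = 2.1047.
So EBIT moves 2.1047 × (-14.6%) = -30.7%.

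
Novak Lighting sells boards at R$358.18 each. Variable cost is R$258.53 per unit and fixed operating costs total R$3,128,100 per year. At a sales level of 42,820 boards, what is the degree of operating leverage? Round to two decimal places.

3.75

Contribution at this volume is 42,820 × R$99.65 = R$4,267,013.00.
Subtracting fixed costs: EBIT = R$4,267,013.00 − R$3,128,100 = R$1,138,913.00.
So DOL = total CM / EBIT = R$4,267,013.00 / R$1,138,913.00 = 3.7466.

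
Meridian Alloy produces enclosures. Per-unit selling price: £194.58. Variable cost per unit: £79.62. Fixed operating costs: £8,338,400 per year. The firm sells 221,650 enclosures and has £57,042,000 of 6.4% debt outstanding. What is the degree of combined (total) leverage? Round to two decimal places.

At 221,650 units, contribution = 221,650 × £114.96 = £25,480,884.00.
Operating income = contribution − fixed costs = £25,480,884.00 − £8,338,400 = £17,142,484.00. Interest = £3,650,688.00.
DOL = £25,480,884.00 ÷ £17,142,484.00 = 1.4864; DFL = £17,142,484.00 ÷ £13,491,796.00 = 1.2706.
DCL = DOL × DFL = 1.4864 × 1.2706 = 1.8886.

1.89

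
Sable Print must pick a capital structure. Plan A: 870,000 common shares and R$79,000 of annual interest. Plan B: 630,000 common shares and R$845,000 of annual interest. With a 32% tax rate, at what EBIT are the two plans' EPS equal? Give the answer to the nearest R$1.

Set EPS_A = EPS_B: (EBIT − R$79,000)(1 − 0.32) ÷ 870,000 = (EBIT − R$845,000)(1 − 0.32) ÷ 630,000.
Cancelling (1 − t) and cross-multiplying: 630,000·(EBIT − 79,000) = 870,000·(EBIT − 845,000).
Solving, EBIT = (845,000·870,000 − 79,000·630,000) / (870,000 − 630,000) = 685,380,000,000 / 240,000 = 2,855,750.00.

R$2,855,750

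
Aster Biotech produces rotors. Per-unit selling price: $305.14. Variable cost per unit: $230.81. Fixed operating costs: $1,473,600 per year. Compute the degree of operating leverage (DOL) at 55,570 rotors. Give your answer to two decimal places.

1.55

At 55,570 units, contribution = 55,570 × $74.33 = $4,130,518.10.
Operating income = contribution − fixed costs = $4,130,518.10 − $1,473,600 = $2,656,918.10.
So DOL = total CM / EBIT = $4,130,518.10 / $2,656,918.10 = 1.5546.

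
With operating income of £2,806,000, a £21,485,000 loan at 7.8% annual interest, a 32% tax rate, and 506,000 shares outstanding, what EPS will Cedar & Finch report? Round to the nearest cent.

Interest = £1,675,830.00, so EBT = £2,806,000 − £1,675,830.00 = £1,130,170.00.
Net income = £1,130,170.00 × (1 − 0.32) = £768,515.60.
EPS = £768,515.60 ÷ 506,000 = £1.52.

£1.52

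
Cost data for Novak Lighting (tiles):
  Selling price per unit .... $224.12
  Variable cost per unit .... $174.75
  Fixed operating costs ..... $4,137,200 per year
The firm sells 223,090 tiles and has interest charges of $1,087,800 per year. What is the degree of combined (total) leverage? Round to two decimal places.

Total contribution margin = 223,090 × $49.37 = $11,013,953.30.
Operating income = contribution − fixed costs = $11,013,953.30 − $4,137,200 = $6,876,753.30. Interest = $1,087,800.00.
DOL = $11,013,953.30 ÷ $6,876,753.30 = 1.6016; DFL = $6,876,753.30 ÷ $5,788,953.30 = 1.1879.
DCL = DOL × DFL = 1.6016 × 1.1879 = 1.9025.

1.90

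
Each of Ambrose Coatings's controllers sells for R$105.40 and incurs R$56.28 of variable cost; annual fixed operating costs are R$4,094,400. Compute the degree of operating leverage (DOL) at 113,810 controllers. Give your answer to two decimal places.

3.74

At 113,810 units, contribution = 113,810 × R$49.12 = R$5,590,347.20.
EBIT = R$5,590,347.20 − R$4,094,400 = R$1,495,947.20.
So DOL = total CM / EBIT = R$5,590,347.20 / R$1,495,947.20 = 3.7370.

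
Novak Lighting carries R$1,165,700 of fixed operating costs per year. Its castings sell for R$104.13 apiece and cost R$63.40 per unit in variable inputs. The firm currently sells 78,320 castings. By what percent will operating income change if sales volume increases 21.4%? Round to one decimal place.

+33.7%

At 78,320 units, contribution = 78,320 × R$40.73 = R$3,189,973.60.
Subtracting fixed costs: EBIT = R$3,189,973.60 − R$1,165,700 = R$2,024,273.60.
Degree of operating leverage = R$3,189,973.60 / R$2,024,273.60 = 1.5759.
Operating income changes by 1.5759 × +21.4% = +33.7%.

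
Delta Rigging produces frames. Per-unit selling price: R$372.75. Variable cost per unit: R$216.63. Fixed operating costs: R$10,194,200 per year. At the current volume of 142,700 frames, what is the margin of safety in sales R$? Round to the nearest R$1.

R$28,851,891

Unit CM = price − variable cost = R$372.75 − R$216.63 = R$156.12. Break-even units = R$10,194,200 ÷ R$156.12 = 65,297.21; break-even revenue = 65,297.21 × R$372.75 = R$24,339,534.01.
Actual sales revenue = 142,700 × R$372.75 = R$53,191,425.00.
Margin of safety = R$53,191,425.00 − R$24,339,534.01 = R$28,851,891.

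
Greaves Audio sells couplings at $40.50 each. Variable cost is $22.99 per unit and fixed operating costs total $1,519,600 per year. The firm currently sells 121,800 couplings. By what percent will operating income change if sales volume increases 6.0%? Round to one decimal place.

Contribution at this volume is 121,800 × $17.51 = $2,132,718.00.
EBIT = $2,132,718.00 − $1,519,600 = $613,118.00.
DOL = contribution ÷ EBIT = $2,132,718.00 ÷ $613,118.00 = 3.4785.
So EBIT moves 3.4785 × (+6.0%) = +20.9%.

+20.9%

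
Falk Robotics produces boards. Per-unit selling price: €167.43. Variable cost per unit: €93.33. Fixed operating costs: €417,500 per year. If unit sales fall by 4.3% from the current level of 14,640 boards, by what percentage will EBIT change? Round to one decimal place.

Total contribution margin = 14,640 × €74.10 = €1,084,824.00.
Operating income = contribution − fixed costs = €1,084,824.00 − €417,500 = €667,324.00.
So DOL = total CM / EBIT = €1,084,824.00 / €667,324.00 = 1.6256.
Operating income changes by 1.6256 × -4.3% = -7.0%.

-7.0%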